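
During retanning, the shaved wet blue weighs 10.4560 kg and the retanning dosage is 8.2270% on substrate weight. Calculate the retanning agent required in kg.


Formula: Retan = substrate * pct / 100
Substituting: Retan = 10.4560 * 8.2270 / 100
Result: 0.8602 kg


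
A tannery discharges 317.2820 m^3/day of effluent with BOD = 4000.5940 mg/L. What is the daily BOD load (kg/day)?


Formula: BOD_load = volume * conc / 1000
Substituting: BOD_load = 317.2820 * 4000.5940 / 1000
Result: 1269.3165 kg/day


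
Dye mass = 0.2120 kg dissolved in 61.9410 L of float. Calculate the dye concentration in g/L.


Formula: Conc = dye_mass(kg) / volume(L) * 1000
Substituting: Conc = 0.2120 / 61.9410 * 1000
Result: 3.4226 g/L


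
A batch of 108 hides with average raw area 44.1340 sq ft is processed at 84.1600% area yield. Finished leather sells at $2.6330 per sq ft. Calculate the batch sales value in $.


Raw_total = N * avg_area = 108 * 44.1340 = 4766.4720 sq ft
Finished = Raw_total * yield / 100 = 4766.4720 * 84.1600 / 100 = 4011.4628 sq ft
Value = Finished * price = 4011.4628 * 2.6330 = 10562.1816 $


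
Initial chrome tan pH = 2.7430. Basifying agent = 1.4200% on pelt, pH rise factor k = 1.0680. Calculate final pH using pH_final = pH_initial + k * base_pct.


Formula: pH_final = pH_initial + k * base_pct
Substituting: pH_final = 2.7430 + 1.0680 * 1.4200
Result: 4.2596


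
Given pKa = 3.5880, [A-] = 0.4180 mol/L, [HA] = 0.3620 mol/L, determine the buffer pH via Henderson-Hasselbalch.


ratio = [A-] / [HA] = 0.4180 / 0.3620 = 1.1547
log10(ratio) = 0.0624677
pH = pKa + log10(ratio) = 3.5880 + 0.0624677 = 3.6505


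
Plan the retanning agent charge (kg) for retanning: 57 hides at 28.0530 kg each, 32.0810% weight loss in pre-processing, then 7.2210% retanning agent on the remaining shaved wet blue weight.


Total_raw = N * avg_wt = 57 * 28.0530 = 1599.0210 kg
Substrate = Total_raw * (1 - loss/100) = 1599.0210 * (1 - 32.0810/100) = 1086.0391 kg
Retan = Substrate * pct / 100 = 1086.0391 * 7.2210 / 100 = 78.4229 kg


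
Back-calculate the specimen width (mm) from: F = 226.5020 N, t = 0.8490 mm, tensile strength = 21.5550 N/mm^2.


Formula: w = F / (TS * t)
Substituting: w = 226.5020 / (21.5550 * 0.8490)
Result: 12.3770 mm


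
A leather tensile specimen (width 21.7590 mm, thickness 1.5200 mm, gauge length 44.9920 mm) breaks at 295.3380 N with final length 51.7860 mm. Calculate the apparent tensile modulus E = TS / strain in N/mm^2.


TS = F / (w * t) = 295.3380 / (21.7590 * 1.5200) = 8.9297 N/mm^2
strain = (Lf - L0) / L0 = (51.7860 - 44.9920) / 44.9920 = 0.1510
E = TS / strain = 8.9297 / 0.1510 = 59.1353 N/mm^2


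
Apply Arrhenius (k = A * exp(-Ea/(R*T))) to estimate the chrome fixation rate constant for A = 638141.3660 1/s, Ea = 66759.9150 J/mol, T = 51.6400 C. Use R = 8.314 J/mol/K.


T_K = T_C + 273.15 = 51.6400 + 273.15 = 324.7900 K
exponent = -Ea / (R * T_K) = -66759.9150 / (8.314 * 324.7900) = -24.7231
k = A * exp(exponent) = 638141.3660 * exp(-24.7231) = 1.1690e-05 1/s


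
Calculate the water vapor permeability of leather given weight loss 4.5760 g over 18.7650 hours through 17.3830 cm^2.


Formula: WVP = loss / (area * time)
Substituting: WVP = 4.5760 / (17.3830 * 18.7650)
Result: 0.0140285 g/(cm^2*hr)


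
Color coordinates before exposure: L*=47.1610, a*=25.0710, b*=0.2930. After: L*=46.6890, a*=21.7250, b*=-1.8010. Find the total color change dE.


dL = -0.4720, da = -3.3460, db = -2.0940
dE = sqrt((-0.4720)^2 + (-3.3460)^2 + (-2.0940)^2) = 3.9753


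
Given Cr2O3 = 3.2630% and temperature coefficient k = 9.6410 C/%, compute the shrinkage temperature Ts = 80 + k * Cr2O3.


Formula: Ts = 80 + k * Cr2O3
Substituting: Ts = 80 + 9.6410 * 3.2630
Result: 111.4586 C


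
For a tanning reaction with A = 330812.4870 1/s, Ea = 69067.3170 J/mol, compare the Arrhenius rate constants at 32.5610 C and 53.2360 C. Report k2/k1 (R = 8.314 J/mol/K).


T1 = 32.5610 + 273.15 = 305.7110 K; T2 = 53.2360 + 273.15 = 326.3860 K
k1 = A * exp(-Ea/(R*T1)) = 330812.4870 * exp(-69067.3170/(8.314*305.7110)) = 5.2254e-07 1/s
k2 = A * exp(-Ea/(R*T2)) = 330812.4870 * exp(-69067.3170/(8.314*326.3860)) = 2.9220e-06 1/s
k2/k1 = 2.9220e-06 / 5.2254e-07 = 5.5920


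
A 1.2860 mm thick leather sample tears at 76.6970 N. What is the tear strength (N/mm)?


Formula: Tear strength = force / thickness
Substituting: Tear strength = 76.6970 / 1.2860
Result: 59.6400 N/mm


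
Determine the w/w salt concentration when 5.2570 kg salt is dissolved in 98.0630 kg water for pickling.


Formula: Conc = salt / (water + salt) * 100
Substituting: Conc = 5.2570 / (98.0630 + 5.2570) * 100
Result: 5.0881 %


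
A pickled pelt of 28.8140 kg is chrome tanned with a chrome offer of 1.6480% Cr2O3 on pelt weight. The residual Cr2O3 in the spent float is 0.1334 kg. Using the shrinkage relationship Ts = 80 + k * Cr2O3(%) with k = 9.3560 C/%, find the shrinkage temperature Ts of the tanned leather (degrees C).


Offered = pelt * offer_pct / 100 = 28.8140 * 1.6480 / 100 = 0.4749 kg
Uptake = offered - residual = 0.4749 - 0.1334 = 0.3415 kg
Cr2O3% on pelt = uptake / pelt * 100 = 0.3415 / 28.8140 * 100 = 1.1850 %
Ts = 80 + k * Cr2O3% = 80 + 9.3560 * 1.1850 = 91.0871 C


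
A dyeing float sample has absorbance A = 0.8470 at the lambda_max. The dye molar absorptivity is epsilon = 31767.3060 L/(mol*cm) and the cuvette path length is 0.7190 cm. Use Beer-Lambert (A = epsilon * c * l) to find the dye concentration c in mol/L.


Formula: c = A / (epsilon * l)
Substituting: c = 0.8470 / (31767.3060 * 0.7190)
Result: 3.7083e-05 mol/L


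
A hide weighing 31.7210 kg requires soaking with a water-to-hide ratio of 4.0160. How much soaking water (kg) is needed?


Formula: Water = hide_weight * ratio
Substituting: Water = 31.7210 * 4.0160
Result: 127.3915 kg


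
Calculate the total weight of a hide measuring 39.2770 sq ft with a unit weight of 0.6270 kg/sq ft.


Formula: Weight = area * weight_per_sqft
Substituting: Weight = 39.2770 * 0.6270
Result: 24.6267 kg


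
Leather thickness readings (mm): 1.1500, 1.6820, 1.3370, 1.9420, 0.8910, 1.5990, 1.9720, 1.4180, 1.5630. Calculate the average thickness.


Formula: Average = sum / n
Substituting: Average = 13.5540 / 9
Result: 1.5060 mm


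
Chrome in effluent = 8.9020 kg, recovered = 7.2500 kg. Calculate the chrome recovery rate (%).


Formula: Recovery = recovered / input * 100
Substituting: Recovery = 7.2500 / 8.9020 * 100
Result: 81.4424 %


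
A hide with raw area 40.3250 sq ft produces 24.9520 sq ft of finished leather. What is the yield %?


Formula: Yield = finished / raw * 100
Substituting: Yield = 24.9520 / 40.3250 * 100
Result: 61.8772 %


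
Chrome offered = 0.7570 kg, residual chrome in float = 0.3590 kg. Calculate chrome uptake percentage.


Formula: Uptake = (offered - residual) / offered * 100
Substituting: Uptake = (0.7570 - 0.3590) / 0.7570 * 100
Result: 52.5760 %


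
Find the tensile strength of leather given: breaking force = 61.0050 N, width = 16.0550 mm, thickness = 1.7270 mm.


Formula: TS = force / (width * thickness)
Substituting: TS = 61.0050 / (16.0550 * 1.7270)
Result: 2.2002 N/mm^2


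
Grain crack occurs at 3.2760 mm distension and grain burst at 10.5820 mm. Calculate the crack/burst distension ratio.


Formula: Ratio = crack / burst
Substituting: Ratio = 3.2760 / 10.5820
Result: 0.3096


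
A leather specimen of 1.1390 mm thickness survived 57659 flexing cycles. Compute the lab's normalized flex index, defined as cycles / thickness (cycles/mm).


Formula: Index = cycles / thickness
Substituting: Index = 57659 / 1.1390
Result: 50622.4759 cycles/mm


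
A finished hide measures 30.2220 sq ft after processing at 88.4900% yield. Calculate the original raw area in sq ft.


Formula: raw = finished * 100 / yield
Substituting: raw = 30.2220 * 100 / 88.4900
Result: 34.1530 sq ft


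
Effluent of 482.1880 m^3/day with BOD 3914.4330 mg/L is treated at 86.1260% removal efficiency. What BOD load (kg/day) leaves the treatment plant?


Load_in = volume * conc / 1000 = 482.1880 * 3914.4330 / 1000 = 1887.4926 kg/day
Removed = Load_in * eff / 100 = 1887.4926 * 86.1260 / 100 = 1625.6219 kg/day
Load_out = Load_in - Removed = 1887.4926 - 1625.6219 = 261.8707 kg/day


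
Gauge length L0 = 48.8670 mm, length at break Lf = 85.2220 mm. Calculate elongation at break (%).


Formula: Elongation = (Lf - L0) / L0 * 100
Substituting: Elongation = (85.2220 - 48.8670) / 48.8670 * 100
Result: 74.3958 %


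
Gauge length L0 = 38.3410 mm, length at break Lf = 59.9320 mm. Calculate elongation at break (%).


Formula: Elongation = (Lf - L0) / L0 * 100
Substituting: Elongation = (59.9320 - 38.3410) / 38.3410 * 100
Result: 56.3131 %


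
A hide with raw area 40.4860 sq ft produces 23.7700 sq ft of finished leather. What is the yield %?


Formula: Yield = finished / raw * 100
Substituting: Yield = 23.7700 / 40.4860 * 100
Result: 58.7117 %


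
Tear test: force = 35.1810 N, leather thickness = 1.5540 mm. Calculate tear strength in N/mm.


Formula: Tear strength = force / thickness
Substituting: Tear strength = 35.1810 / 1.5540
Result: 22.6390 N/mm


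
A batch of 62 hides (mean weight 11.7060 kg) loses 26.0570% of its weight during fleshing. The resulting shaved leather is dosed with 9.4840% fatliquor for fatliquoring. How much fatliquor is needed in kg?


Total_raw = N * avg_wt = 62 * 11.7060 = 725.7720 kg
Substrate = Total_raw * (1 - loss/100) = 725.7720 * (1 - 26.0570/100) = 536.6576 kg
Fat = Substrate * pct / 100 = 536.6576 * 9.4840 / 100 = 50.8966 kg


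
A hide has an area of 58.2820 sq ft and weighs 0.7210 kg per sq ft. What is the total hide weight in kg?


Formula: Weight = area * weight_per_sqft
Substituting: Weight = 58.2820 * 0.7210
Result: 42.0213 kg


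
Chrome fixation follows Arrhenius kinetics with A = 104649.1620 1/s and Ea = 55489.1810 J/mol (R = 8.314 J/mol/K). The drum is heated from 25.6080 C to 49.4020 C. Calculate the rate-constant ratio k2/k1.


T1 = 25.6080 + 273.15 = 298.7580 K; T2 = 49.4020 + 273.15 = 322.5520 K
k1 = A * exp(-Ea/(R*T1)) = 104649.1620 * exp(-55489.1810/(8.314*298.7580)) = 2.0782e-05 1/s
k2 = A * exp(-Ea/(R*T2)) = 104649.1620 * exp(-55489.1810/(8.314*322.5520)) = 1.0799e-04 1/s
k2/k1 = 1.0799e-04 / 2.0782e-05 = 5.1964


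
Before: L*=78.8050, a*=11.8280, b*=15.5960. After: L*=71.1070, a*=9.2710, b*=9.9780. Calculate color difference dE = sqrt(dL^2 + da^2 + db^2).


dL = -7.6980, da = -2.5570, db = -5.6180
dE = sqrt((-7.6980)^2 + (-2.5570)^2 + (-5.6180)^2) = 9.8671


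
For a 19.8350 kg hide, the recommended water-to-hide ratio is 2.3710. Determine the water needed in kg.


Formula: Water = hide_weight * ratio
Substituting: Water = 19.8350 * 2.3710
Result: 47.0288 kg


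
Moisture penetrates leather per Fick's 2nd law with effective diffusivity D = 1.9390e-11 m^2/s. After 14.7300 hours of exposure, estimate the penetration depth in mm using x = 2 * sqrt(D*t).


t = 14.7300 hr * 3600 = 53028.0000 s
D * t = 1.9390e-11 * 53028.0000 = 1.0282e-06
x = 2 * sqrt(D*t) = 2 * sqrt(1.0282e-06) = 0.00202802 m = 2.0280 mm


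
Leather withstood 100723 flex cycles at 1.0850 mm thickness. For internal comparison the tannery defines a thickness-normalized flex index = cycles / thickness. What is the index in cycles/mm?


Formula: Index = cycles / thickness
Substituting: Index = 100723 / 1.0850
Result: 92832.2581 cycles/mm


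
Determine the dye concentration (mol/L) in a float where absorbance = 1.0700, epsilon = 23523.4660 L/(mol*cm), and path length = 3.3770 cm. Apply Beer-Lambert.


Formula: c = A / (epsilon * l)
Substituting: c = 1.0700 / (23523.4660 * 3.3770)
Result: 1.3469e-05 mol/L


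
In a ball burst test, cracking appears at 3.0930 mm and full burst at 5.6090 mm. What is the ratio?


Formula: Ratio = crack / burst
Substituting: Ratio = 3.0930 / 5.6090
Result: 0.5514


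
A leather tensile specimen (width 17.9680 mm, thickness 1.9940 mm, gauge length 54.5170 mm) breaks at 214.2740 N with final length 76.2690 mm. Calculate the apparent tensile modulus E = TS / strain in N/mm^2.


TS = F / (w * t) = 214.2740 / (17.9680 * 1.9940) = 5.9806 N/mm^2
strain = (Lf - L0) / L0 = (76.2690 - 54.5170) / 54.5170 = 0.3990
E = TS / strain = 5.9806 / 0.3990 = 14.9892 N/mm^2


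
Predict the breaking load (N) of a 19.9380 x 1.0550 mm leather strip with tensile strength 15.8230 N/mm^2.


Formula: F = TS * w * t
Substituting: F = 15.8230 * 19.9380 * 1.0550
Result: 332.8303 N


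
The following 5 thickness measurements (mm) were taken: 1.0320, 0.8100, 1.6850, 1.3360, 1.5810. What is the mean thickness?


Formula: Average = sum / n
Substituting: Average = 6.4440 / 5
Result: 1.2888 mm


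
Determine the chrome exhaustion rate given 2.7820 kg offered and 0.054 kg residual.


Formula: Uptake = (offered - residual) / offered * 100
Substituting: Uptake = (2.7820 - 0.054) / 2.7820 * 100
Result: 98.0590 %


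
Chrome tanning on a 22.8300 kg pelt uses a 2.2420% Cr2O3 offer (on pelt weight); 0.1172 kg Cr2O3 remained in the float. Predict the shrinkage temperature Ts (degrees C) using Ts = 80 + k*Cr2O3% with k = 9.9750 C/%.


Offered = pelt * offer_pct / 100 = 22.8300 * 2.2420 / 100 = 0.5118 kg
Uptake = offered - residual = 0.5118 - 0.1172 = 0.3946 kg
Cr2O3% on pelt = uptake / pelt * 100 = 0.3946 / 22.8300 * 100 = 1.7286 %
Ts = 80 + k * Cr2O3% = 80 + 9.9750 * 1.7286 = 97.2432 C


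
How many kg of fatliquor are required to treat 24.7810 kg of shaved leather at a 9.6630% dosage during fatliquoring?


Formula: Fat = substrate * pct / 100
Substituting: Fat = 24.7810 * 9.6630 / 100
Result: 2.3946 kg


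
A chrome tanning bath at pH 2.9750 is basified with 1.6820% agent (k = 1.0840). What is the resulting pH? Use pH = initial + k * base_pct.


Formula: pH_final = pH_initial + k * base_pct
Substituting: pH_final = 2.9750 + 1.0840 * 1.6820
Result: 4.7983


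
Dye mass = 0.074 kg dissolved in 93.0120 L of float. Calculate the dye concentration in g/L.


Formula: Conc = dye_mass(kg) / volume(L) * 1000
Substituting: Conc = 0.074 / 93.0120 * 1000
Result: 0.7956 g/L


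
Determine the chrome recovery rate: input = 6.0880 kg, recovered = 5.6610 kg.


Formula: Recovery = recovered / input * 100
Substituting: Recovery = 5.6610 / 6.0880 * 100
Result: 92.9862 %


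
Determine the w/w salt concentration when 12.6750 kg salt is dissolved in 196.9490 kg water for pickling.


Formula: Conc = salt / (water + salt) * 100
Substituting: Conc = 12.6750 / (196.9490 + 12.6750) * 100
Result: 6.0465 %


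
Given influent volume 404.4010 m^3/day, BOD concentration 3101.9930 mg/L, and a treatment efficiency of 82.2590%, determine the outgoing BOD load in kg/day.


Load_in = volume * conc / 1000 = 404.4010 * 3101.9930 / 1000 = 1254.4491 kg/day
Removed = Load_in * eff / 100 = 1254.4491 * 82.2590 / 100 = 1031.8973 kg/day
Load_out = Load_in - Removed = 1254.4491 - 1031.8973 = 222.5518 kg/day


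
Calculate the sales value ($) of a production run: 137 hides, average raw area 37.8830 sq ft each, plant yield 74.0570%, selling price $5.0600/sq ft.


Raw_total = N * avg_area = 137 * 37.8830 = 5189.9710 sq ft
Finished = Raw_total * yield / 100 = 5189.9710 * 74.0570 / 100 = 3843.5368 sq ft
Value = Finished * price = 3843.5368 * 5.0600 = 19448.2963 $


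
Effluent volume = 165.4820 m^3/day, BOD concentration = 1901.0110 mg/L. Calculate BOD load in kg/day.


Formula: BOD_load = volume * conc / 1000
Substituting: BOD_load = 165.4820 * 1901.0110 / 1000
Result: 314.5831 kg/day


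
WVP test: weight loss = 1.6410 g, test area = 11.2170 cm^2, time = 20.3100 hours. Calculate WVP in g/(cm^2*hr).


Formula: WVP = loss / (area * time)
Substituting: WVP = 1.6410 / (11.2170 * 20.3100)
Result: 0.00720314 g/(cm^2*hr)


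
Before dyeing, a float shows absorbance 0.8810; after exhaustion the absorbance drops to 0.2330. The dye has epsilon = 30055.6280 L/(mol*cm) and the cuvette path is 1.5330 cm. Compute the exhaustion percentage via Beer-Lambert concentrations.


c_initial = A_i / (epsilon * l) = 0.8810 / (30055.6280 * 1.5330) = 1.9121e-05 mol/L
c_final = A_f / (epsilon * l) = 0.2330 / (30055.6280 * 1.5330) = 5.0569e-06 mol/L
Exhaustion = (c_initial - c_final) / c_initial * 100 = (1.9121e-05 - 5.0569e-06) / 1.9121e-05 * 100 = 73.5528 %


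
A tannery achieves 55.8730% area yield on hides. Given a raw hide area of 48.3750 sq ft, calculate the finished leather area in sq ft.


Formula: finished = raw * yield / 100
Substituting: finished = 48.3750 * 55.8730 / 100
Result: 27.0286 sq ft


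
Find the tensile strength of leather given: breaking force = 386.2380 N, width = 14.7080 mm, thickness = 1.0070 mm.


Formula: TS = force / (width * thickness)
Substituting: TS = 386.2380 / (14.7080 * 1.0070)
Result: 26.0779 N/mm^2


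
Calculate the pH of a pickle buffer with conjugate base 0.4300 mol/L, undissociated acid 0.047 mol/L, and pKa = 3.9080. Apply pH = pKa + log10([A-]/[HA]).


ratio = [A-] / [HA] = 0.4300 / 0.047 = 9.1489
log10(ratio) = 0.9614
pH = pKa + log10(ratio) = 3.9080 + 0.9614 = 4.8694


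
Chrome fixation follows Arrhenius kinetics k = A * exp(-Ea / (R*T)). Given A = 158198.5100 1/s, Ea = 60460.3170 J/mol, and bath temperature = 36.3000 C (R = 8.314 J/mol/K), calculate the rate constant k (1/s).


T_K = T_C + 273.15 = 36.3000 + 273.15 = 309.4500 K
exponent = -Ea / (R * T_K) = -60460.3170 / (8.314 * 309.4500) = -23.5001
k = A * exp(exponent) = 158198.5100 * exp(-23.5001) = 9.8454e-06 1/s


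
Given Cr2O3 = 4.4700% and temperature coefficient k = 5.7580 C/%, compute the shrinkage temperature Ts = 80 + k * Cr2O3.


Formula: Ts = 80 + k * Cr2O3
Substituting: Ts = 80 + 5.7580 * 4.4700
Result: 105.7383 C


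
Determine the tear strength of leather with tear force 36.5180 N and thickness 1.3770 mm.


Formula: Tear strength = force / thickness
Substituting: Tear strength = 36.5180 / 1.3770
Result: 26.5200 N/mm


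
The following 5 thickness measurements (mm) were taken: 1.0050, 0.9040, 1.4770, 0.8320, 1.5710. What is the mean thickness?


Formula: Average = sum / n
Substituting: Average = 5.7890 / 5
Result: 1.1578 mm


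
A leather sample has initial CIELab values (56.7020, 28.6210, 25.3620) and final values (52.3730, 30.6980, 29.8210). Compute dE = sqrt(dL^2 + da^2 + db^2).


dL = -4.3290, da = 2.0770, db = 4.4590
dE = sqrt((-4.3290)^2 + 2.0770^2 + 4.4590^2) = 6.5526


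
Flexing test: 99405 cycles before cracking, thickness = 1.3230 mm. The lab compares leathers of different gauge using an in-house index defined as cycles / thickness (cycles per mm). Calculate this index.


Formula: Index = cycles / thickness
Substituting: Index = 99405 / 1.3230
Result: 75136.0544 cycles/mm


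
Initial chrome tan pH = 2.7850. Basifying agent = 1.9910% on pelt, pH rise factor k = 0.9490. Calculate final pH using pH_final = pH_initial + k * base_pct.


Formula: pH_final = pH_initial + k * base_pct
Substituting: pH_final = 2.7850 + 0.9490 * 1.9910
Result: 4.6745


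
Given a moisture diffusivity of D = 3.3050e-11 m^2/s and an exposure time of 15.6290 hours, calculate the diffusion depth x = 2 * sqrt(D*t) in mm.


t = 15.6290 hr * 3600 = 56264.4000 s
D * t = 3.3050e-11 * 56264.4000 = 1.8595e-06
x = 2 * sqrt(D*t) = 2 * sqrt(1.8595e-06) = 0.0027273 m = 2.7273 mm


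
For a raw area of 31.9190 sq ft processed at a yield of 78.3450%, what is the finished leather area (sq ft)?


Formula: finished = raw * yield / 100
Substituting: finished = 31.9190 * 78.3450 / 100
Result: 25.0069 sq ft


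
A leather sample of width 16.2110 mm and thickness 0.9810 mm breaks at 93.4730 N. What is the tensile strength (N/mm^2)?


Formula: TS = force / (width * thickness)
Substituting: TS = 93.4730 / (16.2110 * 0.9810)
Result: 5.8777 N/mm^2


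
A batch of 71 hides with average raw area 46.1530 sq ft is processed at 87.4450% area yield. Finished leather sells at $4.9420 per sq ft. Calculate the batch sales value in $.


Raw_total = N * avg_area = 71 * 46.1530 = 3276.8630 sq ft
Finished = Raw_total * yield / 100 = 3276.8630 * 87.4450 / 100 = 2865.4529 sq ft
Value = Finished * price = 2865.4529 * 4.9420 = 14161.0680 $


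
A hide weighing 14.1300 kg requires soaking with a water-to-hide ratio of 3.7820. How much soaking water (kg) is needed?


Formula: Water = hide_weight * ratio
Substituting: Water = 14.1300 * 3.7820
Result: 53.4397 kg


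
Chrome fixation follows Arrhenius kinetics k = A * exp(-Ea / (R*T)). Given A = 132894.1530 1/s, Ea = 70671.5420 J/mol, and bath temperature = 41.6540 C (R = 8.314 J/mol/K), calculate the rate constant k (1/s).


T_K = T_C + 273.15 = 41.6540 + 273.15 = 314.8040 K
exponent = -Ea / (R * T_K) = -70671.5420 / (8.314 * 314.8040) = -27.0019
k = A * exp(exponent) = 132894.1530 * exp(-27.0019) = 2.4930e-07 1/s


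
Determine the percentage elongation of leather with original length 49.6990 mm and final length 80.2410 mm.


Formula: Elongation = (Lf - L0) / L0 * 100
Substituting: Elongation = (80.2410 - 49.6990) / 49.6990 * 100
Result: 61.4540 %


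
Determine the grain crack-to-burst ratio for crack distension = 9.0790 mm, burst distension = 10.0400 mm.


Formula: Ratio = crack / burst
Substituting: Ratio = 9.0790 / 10.0400
Result: 0.9043


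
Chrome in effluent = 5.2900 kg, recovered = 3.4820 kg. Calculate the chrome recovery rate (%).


Formula: Recovery = recovered / input * 100
Substituting: Recovery = 3.4820 / 5.2900 * 100
Result: 65.8223 %


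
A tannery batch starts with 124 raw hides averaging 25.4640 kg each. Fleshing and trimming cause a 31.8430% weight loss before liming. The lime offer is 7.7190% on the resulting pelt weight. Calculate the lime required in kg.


Total_raw = N * avg_wt = 124 * 25.4640 = 3157.5360 kg
Substrate = Total_raw * (1 - loss/100) = 3157.5360 * (1 - 31.8430/100) = 2152.0818 kg
Lime = Substrate * pct / 100 = 2152.0818 * 7.7190 / 100 = 166.1192 kg


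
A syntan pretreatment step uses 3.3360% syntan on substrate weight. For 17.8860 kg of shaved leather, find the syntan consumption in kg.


Formula: Syntan = substrate * pct / 100
Substituting: Syntan = 17.8860 * 3.3360 / 100
Result: 0.5967 kg


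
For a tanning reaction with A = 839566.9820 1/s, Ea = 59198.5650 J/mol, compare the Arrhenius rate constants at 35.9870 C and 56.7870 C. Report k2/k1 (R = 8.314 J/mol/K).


T1 = 35.9870 + 273.15 = 309.1370 K; T2 = 56.7870 + 273.15 = 329.9370 K
k1 = A * exp(-Ea/(R*T1)) = 839566.9820 * exp(-59198.5650/(8.314*309.1370)) = 8.3360e-05 1/s
k2 = A * exp(-Ea/(R*T2)) = 839566.9820 * exp(-59198.5650/(8.314*329.9370)) = 3.5610e-04 1/s
k2/k1 = 3.5610e-04 / 8.3360e-05 = 4.2719


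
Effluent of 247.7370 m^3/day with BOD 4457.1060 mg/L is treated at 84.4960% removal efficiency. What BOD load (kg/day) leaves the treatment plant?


Load_in = volume * conc / 1000 = 247.7370 * 4457.1060 / 1000 = 1104.1901 kg/day
Removed = Load_in * eff / 100 = 1104.1901 * 84.4960 / 100 = 932.9964 kg/day
Load_out = Load_in - Removed = 1104.1901 - 932.9964 = 171.1936 kg/day


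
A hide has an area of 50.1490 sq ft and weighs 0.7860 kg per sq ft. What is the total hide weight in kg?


Formula: Weight = area * weight_per_sqft
Substituting: Weight = 50.1490 * 0.7860
Result: 39.4171 kg


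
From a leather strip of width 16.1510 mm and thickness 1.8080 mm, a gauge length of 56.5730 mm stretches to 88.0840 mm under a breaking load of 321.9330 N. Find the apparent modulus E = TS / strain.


TS = F / (w * t) = 321.9330 / (16.1510 * 1.8080) = 11.0247 N/mm^2
strain = (Lf - L0) / L0 = (88.0840 - 56.5730) / 56.5730 = 0.5570
E = TS / strain = 11.0247 / 0.5570 = 19.7931 N/mm^2


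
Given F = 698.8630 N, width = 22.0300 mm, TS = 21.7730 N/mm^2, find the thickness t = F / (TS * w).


Formula: t = F / (TS * w)
Substituting: t = 698.8630 / (21.7730 * 22.0300)
Result: 1.4570 mm


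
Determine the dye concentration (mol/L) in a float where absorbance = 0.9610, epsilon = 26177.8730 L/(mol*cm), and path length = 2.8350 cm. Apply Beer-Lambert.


Formula: c = A / (epsilon * l)
Substituting: c = 0.9610 / (26177.8730 * 2.8350)
Result: 1.2949e-05 mol/L


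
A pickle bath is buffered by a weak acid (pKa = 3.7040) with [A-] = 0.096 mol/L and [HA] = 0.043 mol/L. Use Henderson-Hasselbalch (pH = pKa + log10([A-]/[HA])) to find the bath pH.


ratio = [A-] / [HA] = 0.096 / 0.043 = 2.2326
log10(ratio) = 0.3488
pH = pKa + log10(ratio) = 3.7040 + 0.3488 = 4.0528


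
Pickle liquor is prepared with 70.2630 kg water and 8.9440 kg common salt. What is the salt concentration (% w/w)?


Formula: Conc = salt / (water + salt) * 100
Substituting: Conc = 8.9440 / (70.2630 + 8.9440) * 100
Result: 11.2919 %


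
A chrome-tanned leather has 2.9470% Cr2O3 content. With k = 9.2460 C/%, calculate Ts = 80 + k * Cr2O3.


Formula: Ts = 80 + k * Cr2O3
Substituting: Ts = 80 + 9.2460 * 2.9470
Result: 107.2480 C


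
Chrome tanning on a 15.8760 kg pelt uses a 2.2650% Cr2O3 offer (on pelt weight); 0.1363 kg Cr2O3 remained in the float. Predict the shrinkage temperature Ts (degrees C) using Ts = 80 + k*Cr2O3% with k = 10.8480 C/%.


Offered = pelt * offer_pct / 100 = 15.8760 * 2.2650 / 100 = 0.3596 kg
Uptake = offered - residual = 0.3596 - 0.1363 = 0.2233 kg
Cr2O3% on pelt = uptake / pelt * 100 = 0.2233 / 15.8760 * 100 = 1.4065 %
Ts = 80 + k * Cr2O3% = 80 + 10.8480 * 1.4065 = 95.2574 C


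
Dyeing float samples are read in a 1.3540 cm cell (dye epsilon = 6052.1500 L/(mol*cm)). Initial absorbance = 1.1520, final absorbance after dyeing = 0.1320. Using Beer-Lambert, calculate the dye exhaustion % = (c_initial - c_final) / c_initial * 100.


c_initial = A_i / (epsilon * l) = 1.1520 / (6052.1500 * 1.3540) = 1.4058e-04 mol/L
c_final = A_f / (epsilon * l) = 0.1320 / (6052.1500 * 1.3540) = 1.6108e-05 mol/L
Exhaustion = (c_initial - c_final) / c_initial * 100 = (1.4058e-04 - 1.6108e-05) / 1.4058e-04 * 100 = 88.5417 %


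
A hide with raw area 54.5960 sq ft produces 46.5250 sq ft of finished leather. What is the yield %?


Formula: Yield = finished / raw * 100
Substituting: Yield = 46.5250 / 54.5960 * 100
Result: 85.2169 %


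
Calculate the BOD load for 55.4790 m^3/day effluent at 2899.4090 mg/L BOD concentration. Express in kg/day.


Formula: BOD_load = volume * conc / 1000
Substituting: BOD_load = 55.4790 * 2899.4090 / 1000
Result: 160.8563 kg/day


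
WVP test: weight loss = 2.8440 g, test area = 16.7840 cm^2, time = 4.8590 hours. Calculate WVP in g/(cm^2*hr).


Formula: WVP = loss / (area * time)
Substituting: WVP = 2.8440 / (16.7840 * 4.8590)
Result: 0.0348728 g/(cm^2*hr)


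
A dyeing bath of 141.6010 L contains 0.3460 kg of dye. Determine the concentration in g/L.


Formula: Conc = dye_mass(kg) / volume(L) * 1000
Substituting: Conc = 0.3460 / 141.6010 * 1000
Result: 2.4435 g/L


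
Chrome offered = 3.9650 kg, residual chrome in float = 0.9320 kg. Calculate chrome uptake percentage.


Formula: Uptake = (offered - residual) / offered * 100
Substituting: Uptake = (3.9650 - 0.9320) / 3.9650 * 100
Result: 76.4943 %


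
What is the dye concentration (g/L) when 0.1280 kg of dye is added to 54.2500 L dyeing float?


Formula: Conc = dye_mass(kg) / volume(L) * 1000
Substituting: Conc = 0.1280 / 54.2500 * 1000
Result: 2.3594 g/L


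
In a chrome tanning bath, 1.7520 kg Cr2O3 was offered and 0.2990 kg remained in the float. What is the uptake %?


Formula: Uptake = (offered - residual) / offered * 100
Substituting: Uptake = (1.7520 - 0.2990) / 1.7520 * 100
Result: 82.9338 %


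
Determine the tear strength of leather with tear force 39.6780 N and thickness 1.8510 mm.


Formula: Tear strength = force / thickness
Substituting: Tear strength = 39.6780 / 1.8510
Result: 21.4360 N/mm


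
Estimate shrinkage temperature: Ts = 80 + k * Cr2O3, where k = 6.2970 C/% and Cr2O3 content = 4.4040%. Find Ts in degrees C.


Formula: Ts = 80 + k * Cr2O3
Substituting: Ts = 80 + 6.2970 * 4.4040
Result: 107.7320 C


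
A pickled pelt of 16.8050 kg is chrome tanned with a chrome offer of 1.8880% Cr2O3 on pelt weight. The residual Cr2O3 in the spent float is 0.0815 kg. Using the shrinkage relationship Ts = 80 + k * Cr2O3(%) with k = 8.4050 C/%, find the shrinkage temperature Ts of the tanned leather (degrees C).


Offered = pelt * offer_pct / 100 = 16.8050 * 1.8880 / 100 = 0.3173 kg
Uptake = offered - residual = 0.3173 - 0.0815 = 0.2358 kg
Cr2O3% on pelt = uptake / pelt * 100 = 0.2358 / 16.8050 * 100 = 1.4030 %
Ts = 80 + k * Cr2O3% = 80 + 8.4050 * 1.4030 = 91.7924 C


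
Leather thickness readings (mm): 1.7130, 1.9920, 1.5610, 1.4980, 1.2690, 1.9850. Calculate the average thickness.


Formula: Average = sum / n
Substituting: Average = 10.0180 / 6
Result: 1.6697 mm


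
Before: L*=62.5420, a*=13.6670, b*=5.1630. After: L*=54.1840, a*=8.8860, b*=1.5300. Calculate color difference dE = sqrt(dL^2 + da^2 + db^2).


dL = -8.3580, da = -4.7810, db = -3.6330
dE = sqrt((-8.3580)^2 + (-4.7810)^2 + (-3.6330)^2) = 10.2914


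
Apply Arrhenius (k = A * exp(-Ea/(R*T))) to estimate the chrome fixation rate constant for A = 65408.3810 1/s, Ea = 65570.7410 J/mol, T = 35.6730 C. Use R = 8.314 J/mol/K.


T_K = T_C + 273.15 = 35.6730 + 273.15 = 308.8230 K
exponent = -Ea / (R * T_K) = -65570.7410 / (8.314 * 308.8230) = -25.5382
k = A * exp(exponent) = 65408.3810 * exp(-25.5382) = 5.3031e-07 1/s


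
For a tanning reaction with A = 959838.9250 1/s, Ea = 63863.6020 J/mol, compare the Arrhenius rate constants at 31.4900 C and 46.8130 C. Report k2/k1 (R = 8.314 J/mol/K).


T1 = 31.4900 + 273.15 = 304.6400 K; T2 = 46.8130 + 273.15 = 319.9630 K
k1 = A * exp(-Ea/(R*T1)) = 959838.9250 * exp(-63863.6020/(8.314*304.6400)) = 1.0753e-05 1/s
k2 = A * exp(-Ea/(R*T2)) = 959838.9250 * exp(-63863.6020/(8.314*319.9630)) = 3.5971e-05 1/s
k2/k1 = 3.5971e-05 / 1.0753e-05 = 3.3452


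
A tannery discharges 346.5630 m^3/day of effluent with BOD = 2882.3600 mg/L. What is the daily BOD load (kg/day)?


Formula: BOD_load = volume * conc / 1000
Substituting: BOD_load = 346.5630 * 2882.3600 / 1000
Result: 998.9193 kg/day


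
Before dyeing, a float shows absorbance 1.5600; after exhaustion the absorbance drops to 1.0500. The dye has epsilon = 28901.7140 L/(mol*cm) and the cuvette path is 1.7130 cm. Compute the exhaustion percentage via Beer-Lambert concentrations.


c_initial = A_i / (epsilon * l) = 1.5600 / (28901.7140 * 1.7130) = 3.1510e-05 mol/L
c_final = A_f / (epsilon * l) = 1.0500 / (28901.7140 * 1.7130) = 2.1208e-05 mol/L
Exhaustion = (c_initial - c_final) / c_initial * 100 = (3.1510e-05 - 2.1208e-05) / 3.1510e-05 * 100 = 32.6923 %


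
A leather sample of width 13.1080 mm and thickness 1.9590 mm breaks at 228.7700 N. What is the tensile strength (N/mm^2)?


Formula: TS = force / (width * thickness)
Substituting: TS = 228.7700 / (13.1080 * 1.9590)
Result: 8.9090 N/mm^2


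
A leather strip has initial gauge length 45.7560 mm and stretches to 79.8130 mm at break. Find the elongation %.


Formula: Elongation = (Lf - L0) / L0 * 100
Substituting: Elongation = (79.8130 - 45.7560) / 45.7560 * 100
Result: 74.4318 %


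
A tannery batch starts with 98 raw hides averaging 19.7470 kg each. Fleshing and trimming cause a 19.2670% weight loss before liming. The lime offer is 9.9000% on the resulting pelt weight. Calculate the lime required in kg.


Total_raw = N * avg_wt = 98 * 19.7470 = 1935.2060 kg
Substrate = Total_raw * (1 - loss/100) = 1935.2060 * (1 - 19.2670/100) = 1562.3499 kg
Lime = Substrate * pct / 100 = 1562.3499 * 9.9000 / 100 = 154.6726 kg


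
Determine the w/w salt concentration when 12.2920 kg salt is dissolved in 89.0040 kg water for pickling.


Formula: Conc = salt / (water + salt) * 100
Substituting: Conc = 12.2920 / (89.0040 + 12.2920) * 100
Result: 12.1347 %


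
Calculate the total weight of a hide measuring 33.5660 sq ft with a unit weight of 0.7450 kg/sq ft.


Formula: Weight = area * weight_per_sqft
Substituting: Weight = 33.5660 * 0.7450
Result: 25.0067 kg


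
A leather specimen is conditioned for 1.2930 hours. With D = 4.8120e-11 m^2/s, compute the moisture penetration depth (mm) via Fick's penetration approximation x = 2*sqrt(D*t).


t = 1.2930 hr * 3600 = 4654.8000 s
D * t = 4.8120e-11 * 4654.8000 = 2.2399e-07
x = 2 * sqrt(D*t) = 2 * sqrt(2.2399e-07) = 9.4655e-04 m = 0.9465 mm


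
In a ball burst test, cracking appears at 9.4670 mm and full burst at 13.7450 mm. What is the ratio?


Formula: Ratio = crack / burst
Substituting: Ratio = 9.4670 / 13.7450
Result: 0.6888


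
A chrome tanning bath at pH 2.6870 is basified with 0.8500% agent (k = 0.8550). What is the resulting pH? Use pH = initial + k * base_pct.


Formula: pH_final = pH_initial + k * base_pct
Substituting: pH_final = 2.6870 + 0.8550 * 0.8500
Result: 3.4137


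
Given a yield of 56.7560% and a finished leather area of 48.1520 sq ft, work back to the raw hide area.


Formula: raw = finished * 100 / yield
Substituting: raw = 48.1520 * 100 / 56.7560
Result: 84.8404 sq ft


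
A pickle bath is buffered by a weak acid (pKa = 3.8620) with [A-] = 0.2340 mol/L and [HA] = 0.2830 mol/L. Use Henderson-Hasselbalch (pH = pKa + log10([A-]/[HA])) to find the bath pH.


ratio = [A-] / [HA] = 0.2340 / 0.2830 = 0.8269
log10(ratio) = -0.0825706
pH = pKa + log10(ratio) = 3.8620 - 0.0825706 = 3.7794


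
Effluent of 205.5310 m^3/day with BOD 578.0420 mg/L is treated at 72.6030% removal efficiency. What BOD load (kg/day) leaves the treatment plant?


Load_in = volume * conc / 1000 = 205.5310 * 578.0420 / 1000 = 118.8056 kg/day
Removed = Load_in * eff / 100 = 118.8056 * 72.6030 / 100 = 86.2564 kg/day
Load_out = Load_in - Removed = 118.8056 - 86.2564 = 32.5492 kg/day


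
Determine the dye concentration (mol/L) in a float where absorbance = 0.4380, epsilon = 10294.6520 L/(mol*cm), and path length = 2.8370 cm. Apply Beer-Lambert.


Formula: c = A / (epsilon * l)
Substituting: c = 0.4380 / (10294.6520 * 2.8370)
Result: 1.4997e-05 mol/L


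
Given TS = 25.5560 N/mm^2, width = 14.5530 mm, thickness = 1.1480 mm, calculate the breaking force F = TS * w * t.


Formula: F = TS * w * t
Substituting: F = 25.5560 * 14.5530 * 1.1480
Result: 426.9601 N


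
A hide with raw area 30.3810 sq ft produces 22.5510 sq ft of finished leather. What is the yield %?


Formula: Yield = finished / raw * 100
Substituting: Yield = 22.5510 / 30.3810 * 100
Result: 74.2273 %


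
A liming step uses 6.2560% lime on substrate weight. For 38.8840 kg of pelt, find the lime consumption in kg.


Formula: Lime = substrate * pct / 100
Substituting: Lime = 38.8840 * 6.2560 / 100
Result: 2.4326 kg


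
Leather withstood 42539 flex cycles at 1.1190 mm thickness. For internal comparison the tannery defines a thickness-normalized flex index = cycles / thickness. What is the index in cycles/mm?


Formula: Index = cycles / thickness
Substituting: Index = 42539 / 1.1190
Result: 38015.1921 cycles/mm


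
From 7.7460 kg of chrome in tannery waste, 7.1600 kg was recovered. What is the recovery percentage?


Formula: Recovery = recovered / input * 100
Substituting: Recovery = 7.1600 / 7.7460 * 100
Result: 92.4348 %


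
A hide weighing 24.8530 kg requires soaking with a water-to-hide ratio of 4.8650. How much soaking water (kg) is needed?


Formula: Water = hide_weight * ratio
Substituting: Water = 24.8530 * 4.8650
Result: 120.9098 kg


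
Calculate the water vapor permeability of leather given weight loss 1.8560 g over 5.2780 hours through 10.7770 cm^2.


Formula: WVP = loss / (area * time)
Substituting: WVP = 1.8560 / (10.7770 * 5.2780)
Result: 0.0326295 g/(cm^2*hr)


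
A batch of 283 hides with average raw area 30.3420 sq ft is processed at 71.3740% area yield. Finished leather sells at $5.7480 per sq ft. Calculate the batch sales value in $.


Raw_total = N * avg_area = 283 * 30.3420 = 8586.7860 sq ft
Finished = Raw_total * yield / 100 = 8586.7860 * 71.3740 / 100 = 6128.7326 sq ft
Value = Finished * price = 6128.7326 * 5.7480 = 35227.9552 $


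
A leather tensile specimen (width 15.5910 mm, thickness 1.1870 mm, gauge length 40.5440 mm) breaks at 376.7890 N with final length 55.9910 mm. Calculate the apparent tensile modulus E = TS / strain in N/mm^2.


TS = F / (w * t) = 376.7890 / (15.5910 * 1.1870) = 20.3598 N/mm^2
strain = (Lf - L0) / L0 = (55.9910 - 40.5440) / 40.5440 = 0.3810
E = TS / strain = 20.3598 / 0.3810 = 53.4387 N/mm^2


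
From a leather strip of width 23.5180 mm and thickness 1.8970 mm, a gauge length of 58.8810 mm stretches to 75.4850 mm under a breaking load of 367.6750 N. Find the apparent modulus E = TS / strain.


TS = F / (w * t) = 367.6750 / (23.5180 * 1.8970) = 8.2413 N/mm^2
strain = (Lf - L0) / L0 = (75.4850 - 58.8810) / 58.8810 = 0.2820
E = TS / strain = 8.2413 / 0.2820 = 29.2253 N/mm^2


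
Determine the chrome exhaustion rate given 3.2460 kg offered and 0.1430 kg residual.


Formula: Uptake = (offered - residual) / offered * 100
Substituting: Uptake = (3.2460 - 0.1430) / 3.2460 * 100
Result: 95.5946 %


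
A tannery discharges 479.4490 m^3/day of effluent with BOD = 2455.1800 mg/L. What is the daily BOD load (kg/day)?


Formula: BOD_load = volume * conc / 1000
Substituting: BOD_load = 479.4490 * 2455.1800 / 1000
Result: 1177.1336 kg/day


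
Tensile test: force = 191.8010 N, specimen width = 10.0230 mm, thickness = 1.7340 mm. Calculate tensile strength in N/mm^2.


Formula: TS = force / (width * thickness)
Substituting: TS = 191.8010 / (10.0230 * 1.7340)
Result: 11.0358 N/mm^2


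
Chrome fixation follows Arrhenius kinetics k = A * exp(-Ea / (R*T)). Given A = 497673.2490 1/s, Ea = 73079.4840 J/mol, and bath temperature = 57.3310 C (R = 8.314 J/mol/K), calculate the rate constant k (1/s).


T_K = T_C + 273.15 = 57.3310 + 273.15 = 330.4810 K
exponent = -Ea / (R * T_K) = -73079.4840 / (8.314 * 330.4810) = -26.5974
k = A * exp(exponent) = 497673.2490 * exp(-26.5974) = 1.3991e-06 1/s


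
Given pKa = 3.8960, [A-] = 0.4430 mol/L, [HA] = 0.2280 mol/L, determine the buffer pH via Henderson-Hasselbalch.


ratio = [A-] / [HA] = 0.4430 / 0.2280 = 1.9430
log10(ratio) = 0.2885
pH = pKa + log10(ratio) = 3.8960 + 0.2885 = 4.1845


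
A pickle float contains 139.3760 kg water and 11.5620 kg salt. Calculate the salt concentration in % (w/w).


Formula: Conc = salt / (water + salt) * 100
Substituting: Conc = 11.5620 / (139.3760 + 11.5620) * 100
Result: 7.6601 %


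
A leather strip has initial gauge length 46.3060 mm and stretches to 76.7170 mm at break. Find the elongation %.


Formula: Elongation = (Lf - L0) / L0 * 100
Substituting: Elongation = (76.7170 - 46.3060) / 46.3060 * 100
Result: 65.6740 %


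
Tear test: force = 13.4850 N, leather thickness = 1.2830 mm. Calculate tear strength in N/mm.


Formula: Tear strength = force / thickness
Substituting: Tear strength = 13.4850 / 1.2830
Result: 10.5105 N/mm


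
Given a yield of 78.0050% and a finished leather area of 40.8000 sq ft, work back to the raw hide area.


Formula: raw = finished * 100 / yield
Substituting: raw = 40.8000 * 100 / 78.0050
Result: 52.3043 sq ft


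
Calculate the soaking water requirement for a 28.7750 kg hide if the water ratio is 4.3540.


Formula: Water = hide_weight * ratio
Substituting: Water = 28.7750 * 4.3540
Result: 125.2863 kg


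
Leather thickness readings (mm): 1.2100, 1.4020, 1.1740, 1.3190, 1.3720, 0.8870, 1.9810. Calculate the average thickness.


Formula: Average = sum / n
Substituting: Average = 9.3450 / 7
Result: 1.3350 mm


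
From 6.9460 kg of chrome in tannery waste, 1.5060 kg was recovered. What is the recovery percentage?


Formula: Recovery = recovered / input * 100
Substituting: Recovery = 1.5060 / 6.9460 * 100
Result: 21.6815 %
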